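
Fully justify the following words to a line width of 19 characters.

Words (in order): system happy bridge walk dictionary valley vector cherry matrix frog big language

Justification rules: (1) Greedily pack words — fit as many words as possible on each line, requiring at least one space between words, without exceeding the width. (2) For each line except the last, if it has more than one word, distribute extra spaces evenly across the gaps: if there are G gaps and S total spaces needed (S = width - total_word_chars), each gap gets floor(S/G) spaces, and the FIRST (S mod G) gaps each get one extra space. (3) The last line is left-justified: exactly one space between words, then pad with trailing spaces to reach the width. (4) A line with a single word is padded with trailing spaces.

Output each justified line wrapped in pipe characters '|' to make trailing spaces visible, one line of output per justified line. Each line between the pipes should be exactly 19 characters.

Answer: |system happy bridge|
|walk     dictionary|
|valley       vector|
|cherry  matrix frog|
|big language       |

Derivation:
Line 1: ['system', 'happy', 'bridge'] (min_width=19, slack=0)
Line 2: ['walk', 'dictionary'] (min_width=15, slack=4)
Line 3: ['valley', 'vector'] (min_width=13, slack=6)
Line 4: ['cherry', 'matrix', 'frog'] (min_width=18, slack=1)
Line 5: ['big', 'language'] (min_width=12, slack=7)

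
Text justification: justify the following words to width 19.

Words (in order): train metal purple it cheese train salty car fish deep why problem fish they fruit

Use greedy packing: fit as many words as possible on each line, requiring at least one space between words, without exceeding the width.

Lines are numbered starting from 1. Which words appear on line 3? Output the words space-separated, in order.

Answer: salty car fish deep

Derivation:
Line 1: ['train', 'metal', 'purple'] (min_width=18, slack=1)
Line 2: ['it', 'cheese', 'train'] (min_width=15, slack=4)
Line 3: ['salty', 'car', 'fish', 'deep'] (min_width=19, slack=0)
Line 4: ['why', 'problem', 'fish'] (min_width=16, slack=3)
Line 5: ['they', 'fruit'] (min_width=10, slack=9)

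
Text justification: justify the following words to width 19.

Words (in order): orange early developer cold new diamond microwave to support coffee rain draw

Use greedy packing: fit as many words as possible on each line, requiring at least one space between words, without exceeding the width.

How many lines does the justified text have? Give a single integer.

Answer: 5

Derivation:
Line 1: ['orange', 'early'] (min_width=12, slack=7)
Line 2: ['developer', 'cold', 'new'] (min_width=18, slack=1)
Line 3: ['diamond', 'microwave'] (min_width=17, slack=2)
Line 4: ['to', 'support', 'coffee'] (min_width=17, slack=2)
Line 5: ['rain', 'draw'] (min_width=9, slack=10)
Total lines: 5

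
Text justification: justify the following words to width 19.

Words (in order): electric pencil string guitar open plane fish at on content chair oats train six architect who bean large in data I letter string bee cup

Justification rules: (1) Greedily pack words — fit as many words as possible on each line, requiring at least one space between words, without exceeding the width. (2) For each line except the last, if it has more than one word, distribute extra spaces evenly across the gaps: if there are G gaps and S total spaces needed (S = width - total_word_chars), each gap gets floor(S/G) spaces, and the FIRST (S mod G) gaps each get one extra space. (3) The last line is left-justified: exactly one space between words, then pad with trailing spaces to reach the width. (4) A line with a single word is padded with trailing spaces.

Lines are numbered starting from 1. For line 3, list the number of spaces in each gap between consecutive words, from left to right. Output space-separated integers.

Answer: 2 2 2

Derivation:
Line 1: ['electric', 'pencil'] (min_width=15, slack=4)
Line 2: ['string', 'guitar', 'open'] (min_width=18, slack=1)
Line 3: ['plane', 'fish', 'at', 'on'] (min_width=16, slack=3)
Line 4: ['content', 'chair', 'oats'] (min_width=18, slack=1)
Line 5: ['train', 'six', 'architect'] (min_width=19, slack=0)
Line 6: ['who', 'bean', 'large', 'in'] (min_width=17, slack=2)
Line 7: ['data', 'I', 'letter'] (min_width=13, slack=6)
Line 8: ['string', 'bee', 'cup'] (min_width=14, slack=5)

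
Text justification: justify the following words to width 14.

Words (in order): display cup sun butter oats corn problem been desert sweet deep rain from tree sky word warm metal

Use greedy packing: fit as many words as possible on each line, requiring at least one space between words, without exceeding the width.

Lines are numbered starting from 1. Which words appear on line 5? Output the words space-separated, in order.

Line 1: ['display', 'cup'] (min_width=11, slack=3)
Line 2: ['sun', 'butter'] (min_width=10, slack=4)
Line 3: ['oats', 'corn'] (min_width=9, slack=5)
Line 4: ['problem', 'been'] (min_width=12, slack=2)
Line 5: ['desert', 'sweet'] (min_width=12, slack=2)
Line 6: ['deep', 'rain', 'from'] (min_width=14, slack=0)
Line 7: ['tree', 'sky', 'word'] (min_width=13, slack=1)
Line 8: ['warm', 'metal'] (min_width=10, slack=4)

Answer: desert sweet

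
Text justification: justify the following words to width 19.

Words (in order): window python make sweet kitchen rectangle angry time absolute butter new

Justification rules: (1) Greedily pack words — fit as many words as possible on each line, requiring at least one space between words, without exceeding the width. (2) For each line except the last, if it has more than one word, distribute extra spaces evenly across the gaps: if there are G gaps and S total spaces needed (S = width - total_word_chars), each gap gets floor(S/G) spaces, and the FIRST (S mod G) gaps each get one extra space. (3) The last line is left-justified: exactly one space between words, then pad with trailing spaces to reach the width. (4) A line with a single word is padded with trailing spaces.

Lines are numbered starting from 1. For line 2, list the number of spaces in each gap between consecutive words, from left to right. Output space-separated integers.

Line 1: ['window', 'python', 'make'] (min_width=18, slack=1)
Line 2: ['sweet', 'kitchen'] (min_width=13, slack=6)
Line 3: ['rectangle', 'angry'] (min_width=15, slack=4)
Line 4: ['time', 'absolute'] (min_width=13, slack=6)
Line 5: ['butter', 'new'] (min_width=10, slack=9)

Answer: 7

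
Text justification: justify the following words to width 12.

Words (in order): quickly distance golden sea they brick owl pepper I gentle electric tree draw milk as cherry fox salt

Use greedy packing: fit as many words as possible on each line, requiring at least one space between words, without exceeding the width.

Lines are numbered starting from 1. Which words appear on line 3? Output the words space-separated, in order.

Answer: golden sea

Derivation:
Line 1: ['quickly'] (min_width=7, slack=5)
Line 2: ['distance'] (min_width=8, slack=4)
Line 3: ['golden', 'sea'] (min_width=10, slack=2)
Line 4: ['they', 'brick'] (min_width=10, slack=2)
Line 5: ['owl', 'pepper', 'I'] (min_width=12, slack=0)
Line 6: ['gentle'] (min_width=6, slack=6)
Line 7: ['electric'] (min_width=8, slack=4)
Line 8: ['tree', 'draw'] (min_width=9, slack=3)
Line 9: ['milk', 'as'] (min_width=7, slack=5)
Line 10: ['cherry', 'fox'] (min_width=10, slack=2)
Line 11: ['salt'] (min_width=4, slack=8)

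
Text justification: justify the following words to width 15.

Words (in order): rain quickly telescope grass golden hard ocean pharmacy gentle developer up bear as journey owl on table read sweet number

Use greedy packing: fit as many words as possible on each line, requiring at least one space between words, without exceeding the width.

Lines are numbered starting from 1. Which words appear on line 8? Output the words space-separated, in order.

Line 1: ['rain', 'quickly'] (min_width=12, slack=3)
Line 2: ['telescope', 'grass'] (min_width=15, slack=0)
Line 3: ['golden', 'hard'] (min_width=11, slack=4)
Line 4: ['ocean', 'pharmacy'] (min_width=14, slack=1)
Line 5: ['gentle'] (min_width=6, slack=9)
Line 6: ['developer', 'up'] (min_width=12, slack=3)
Line 7: ['bear', 'as', 'journey'] (min_width=15, slack=0)
Line 8: ['owl', 'on', 'table'] (min_width=12, slack=3)
Line 9: ['read', 'sweet'] (min_width=10, slack=5)
Line 10: ['number'] (min_width=6, slack=9)

Answer: owl on table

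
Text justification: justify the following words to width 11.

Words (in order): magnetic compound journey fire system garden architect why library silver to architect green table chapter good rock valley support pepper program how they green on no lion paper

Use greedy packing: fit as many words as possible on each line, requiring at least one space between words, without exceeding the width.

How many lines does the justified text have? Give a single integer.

Answer: 19

Derivation:
Line 1: ['magnetic'] (min_width=8, slack=3)
Line 2: ['compound'] (min_width=8, slack=3)
Line 3: ['journey'] (min_width=7, slack=4)
Line 4: ['fire', 'system'] (min_width=11, slack=0)
Line 5: ['garden'] (min_width=6, slack=5)
Line 6: ['architect'] (min_width=9, slack=2)
Line 7: ['why', 'library'] (min_width=11, slack=0)
Line 8: ['silver', 'to'] (min_width=9, slack=2)
Line 9: ['architect'] (min_width=9, slack=2)
Line 10: ['green', 'table'] (min_width=11, slack=0)
Line 11: ['chapter'] (min_width=7, slack=4)
Line 12: ['good', 'rock'] (min_width=9, slack=2)
Line 13: ['valley'] (min_width=6, slack=5)
Line 14: ['support'] (min_width=7, slack=4)
Line 15: ['pepper'] (min_width=6, slack=5)
Line 16: ['program', 'how'] (min_width=11, slack=0)
Line 17: ['they', 'green'] (min_width=10, slack=1)
Line 18: ['on', 'no', 'lion'] (min_width=10, slack=1)
Line 19: ['paper'] (min_width=5, slack=6)
Total lines: 19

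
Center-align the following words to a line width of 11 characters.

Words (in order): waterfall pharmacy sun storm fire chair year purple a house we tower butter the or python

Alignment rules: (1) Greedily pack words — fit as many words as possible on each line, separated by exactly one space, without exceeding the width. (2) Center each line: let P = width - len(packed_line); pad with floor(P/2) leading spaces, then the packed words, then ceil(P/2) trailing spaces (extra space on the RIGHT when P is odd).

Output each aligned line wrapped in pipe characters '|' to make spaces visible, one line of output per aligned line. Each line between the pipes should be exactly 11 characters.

Line 1: ['waterfall'] (min_width=9, slack=2)
Line 2: ['pharmacy'] (min_width=8, slack=3)
Line 3: ['sun', 'storm'] (min_width=9, slack=2)
Line 4: ['fire', 'chair'] (min_width=10, slack=1)
Line 5: ['year', 'purple'] (min_width=11, slack=0)
Line 6: ['a', 'house', 'we'] (min_width=10, slack=1)
Line 7: ['tower'] (min_width=5, slack=6)
Line 8: ['butter', 'the'] (min_width=10, slack=1)
Line 9: ['or', 'python'] (min_width=9, slack=2)

Answer: | waterfall |
| pharmacy  |
| sun storm |
|fire chair |
|year purple|
|a house we |
|   tower   |
|butter the |
| or python |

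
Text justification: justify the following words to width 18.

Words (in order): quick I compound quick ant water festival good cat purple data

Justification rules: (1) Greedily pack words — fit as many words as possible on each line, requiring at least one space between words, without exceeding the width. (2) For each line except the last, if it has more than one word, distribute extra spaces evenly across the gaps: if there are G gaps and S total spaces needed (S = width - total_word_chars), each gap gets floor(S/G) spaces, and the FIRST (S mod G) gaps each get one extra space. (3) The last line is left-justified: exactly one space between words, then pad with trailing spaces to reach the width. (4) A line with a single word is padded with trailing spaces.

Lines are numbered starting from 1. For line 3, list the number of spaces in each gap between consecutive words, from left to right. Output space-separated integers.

Answer: 2 1

Derivation:
Line 1: ['quick', 'I', 'compound'] (min_width=16, slack=2)
Line 2: ['quick', 'ant', 'water'] (min_width=15, slack=3)
Line 3: ['festival', 'good', 'cat'] (min_width=17, slack=1)
Line 4: ['purple', 'data'] (min_width=11, slack=7)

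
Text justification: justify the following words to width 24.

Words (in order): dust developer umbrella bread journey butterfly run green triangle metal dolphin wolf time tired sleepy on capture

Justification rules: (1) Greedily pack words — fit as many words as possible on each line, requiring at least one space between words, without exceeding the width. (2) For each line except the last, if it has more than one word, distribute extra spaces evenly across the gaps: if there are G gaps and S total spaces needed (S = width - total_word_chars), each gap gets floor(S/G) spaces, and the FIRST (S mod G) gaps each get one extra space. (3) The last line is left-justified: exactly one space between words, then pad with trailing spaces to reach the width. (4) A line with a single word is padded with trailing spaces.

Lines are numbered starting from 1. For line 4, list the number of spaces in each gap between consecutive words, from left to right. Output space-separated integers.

Answer: 2 1 1

Derivation:
Line 1: ['dust', 'developer', 'umbrella'] (min_width=23, slack=1)
Line 2: ['bread', 'journey', 'butterfly'] (min_width=23, slack=1)
Line 3: ['run', 'green', 'triangle', 'metal'] (min_width=24, slack=0)
Line 4: ['dolphin', 'wolf', 'time', 'tired'] (min_width=23, slack=1)
Line 5: ['sleepy', 'on', 'capture'] (min_width=17, slack=7)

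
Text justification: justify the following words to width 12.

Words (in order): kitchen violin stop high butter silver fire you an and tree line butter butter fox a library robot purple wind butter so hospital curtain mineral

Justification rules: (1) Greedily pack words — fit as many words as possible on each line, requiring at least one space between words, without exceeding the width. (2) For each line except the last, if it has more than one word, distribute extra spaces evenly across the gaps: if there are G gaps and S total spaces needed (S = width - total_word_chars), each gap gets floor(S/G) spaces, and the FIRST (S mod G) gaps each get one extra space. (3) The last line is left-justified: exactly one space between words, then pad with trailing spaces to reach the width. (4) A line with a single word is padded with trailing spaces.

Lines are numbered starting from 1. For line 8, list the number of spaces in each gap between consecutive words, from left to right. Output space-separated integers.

Line 1: ['kitchen'] (min_width=7, slack=5)
Line 2: ['violin', 'stop'] (min_width=11, slack=1)
Line 3: ['high', 'butter'] (min_width=11, slack=1)
Line 4: ['silver', 'fire'] (min_width=11, slack=1)
Line 5: ['you', 'an', 'and'] (min_width=10, slack=2)
Line 6: ['tree', 'line'] (min_width=9, slack=3)
Line 7: ['butter'] (min_width=6, slack=6)
Line 8: ['butter', 'fox', 'a'] (min_width=12, slack=0)
Line 9: ['library'] (min_width=7, slack=5)
Line 10: ['robot', 'purple'] (min_width=12, slack=0)
Line 11: ['wind', 'butter'] (min_width=11, slack=1)
Line 12: ['so', 'hospital'] (min_width=11, slack=1)
Line 13: ['curtain'] (min_width=7, slack=5)
Line 14: ['mineral'] (min_width=7, slack=5)

Answer: 1 1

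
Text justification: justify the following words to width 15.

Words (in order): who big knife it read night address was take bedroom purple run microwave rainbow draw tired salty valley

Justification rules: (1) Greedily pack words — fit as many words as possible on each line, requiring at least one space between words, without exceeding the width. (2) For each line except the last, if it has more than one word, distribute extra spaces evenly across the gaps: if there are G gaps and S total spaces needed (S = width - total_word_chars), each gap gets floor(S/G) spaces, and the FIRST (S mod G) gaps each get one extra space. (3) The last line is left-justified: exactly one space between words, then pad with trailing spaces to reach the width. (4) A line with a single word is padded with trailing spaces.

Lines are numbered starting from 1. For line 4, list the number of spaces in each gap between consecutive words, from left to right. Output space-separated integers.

Answer: 4

Derivation:
Line 1: ['who', 'big', 'knife'] (min_width=13, slack=2)
Line 2: ['it', 'read', 'night'] (min_width=13, slack=2)
Line 3: ['address', 'was'] (min_width=11, slack=4)
Line 4: ['take', 'bedroom'] (min_width=12, slack=3)
Line 5: ['purple', 'run'] (min_width=10, slack=5)
Line 6: ['microwave'] (min_width=9, slack=6)
Line 7: ['rainbow', 'draw'] (min_width=12, slack=3)
Line 8: ['tired', 'salty'] (min_width=11, slack=4)
Line 9: ['valley'] (min_width=6, slack=9)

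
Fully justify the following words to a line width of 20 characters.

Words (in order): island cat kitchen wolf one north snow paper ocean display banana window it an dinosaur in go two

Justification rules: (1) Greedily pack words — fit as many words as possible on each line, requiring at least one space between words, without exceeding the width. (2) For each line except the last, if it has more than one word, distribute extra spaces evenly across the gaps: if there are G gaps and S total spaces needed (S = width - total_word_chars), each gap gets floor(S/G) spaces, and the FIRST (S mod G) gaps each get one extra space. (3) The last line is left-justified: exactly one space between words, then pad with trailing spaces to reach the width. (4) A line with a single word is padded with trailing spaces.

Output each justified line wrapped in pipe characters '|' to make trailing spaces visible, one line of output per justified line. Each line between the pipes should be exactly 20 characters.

Answer: |island  cat  kitchen|
|wolf  one north snow|
|paper  ocean display|
|banana  window it an|
|dinosaur in go two  |

Derivation:
Line 1: ['island', 'cat', 'kitchen'] (min_width=18, slack=2)
Line 2: ['wolf', 'one', 'north', 'snow'] (min_width=19, slack=1)
Line 3: ['paper', 'ocean', 'display'] (min_width=19, slack=1)
Line 4: ['banana', 'window', 'it', 'an'] (min_width=19, slack=1)
Line 5: ['dinosaur', 'in', 'go', 'two'] (min_width=18, slack=2)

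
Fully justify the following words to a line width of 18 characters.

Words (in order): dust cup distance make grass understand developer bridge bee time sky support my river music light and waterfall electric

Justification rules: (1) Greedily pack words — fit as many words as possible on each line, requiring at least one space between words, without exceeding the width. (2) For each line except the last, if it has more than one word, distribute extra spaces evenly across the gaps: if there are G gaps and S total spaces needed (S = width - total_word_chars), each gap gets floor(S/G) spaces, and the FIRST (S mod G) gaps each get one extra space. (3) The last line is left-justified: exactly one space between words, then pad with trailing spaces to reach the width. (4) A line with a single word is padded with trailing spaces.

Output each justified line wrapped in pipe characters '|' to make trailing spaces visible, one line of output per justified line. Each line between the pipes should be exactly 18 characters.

Line 1: ['dust', 'cup', 'distance'] (min_width=17, slack=1)
Line 2: ['make', 'grass'] (min_width=10, slack=8)
Line 3: ['understand'] (min_width=10, slack=8)
Line 4: ['developer', 'bridge'] (min_width=16, slack=2)
Line 5: ['bee', 'time', 'sky'] (min_width=12, slack=6)
Line 6: ['support', 'my', 'river'] (min_width=16, slack=2)
Line 7: ['music', 'light', 'and'] (min_width=15, slack=3)
Line 8: ['waterfall', 'electric'] (min_width=18, slack=0)

Answer: |dust  cup distance|
|make         grass|
|understand        |
|developer   bridge|
|bee    time    sky|
|support  my  river|
|music   light  and|
|waterfall electric|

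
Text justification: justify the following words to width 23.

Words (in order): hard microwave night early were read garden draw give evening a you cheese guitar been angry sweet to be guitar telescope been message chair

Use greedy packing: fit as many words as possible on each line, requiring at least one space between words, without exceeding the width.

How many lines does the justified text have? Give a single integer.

Line 1: ['hard', 'microwave', 'night'] (min_width=20, slack=3)
Line 2: ['early', 'were', 'read', 'garden'] (min_width=22, slack=1)
Line 3: ['draw', 'give', 'evening', 'a', 'you'] (min_width=23, slack=0)
Line 4: ['cheese', 'guitar', 'been'] (min_width=18, slack=5)
Line 5: ['angry', 'sweet', 'to', 'be'] (min_width=17, slack=6)
Line 6: ['guitar', 'telescope', 'been'] (min_width=21, slack=2)
Line 7: ['message', 'chair'] (min_width=13, slack=10)
Total lines: 7

Answer: 7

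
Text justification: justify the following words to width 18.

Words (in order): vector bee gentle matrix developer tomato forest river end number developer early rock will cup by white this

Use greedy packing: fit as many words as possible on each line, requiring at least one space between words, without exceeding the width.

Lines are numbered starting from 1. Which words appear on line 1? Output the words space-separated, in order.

Answer: vector bee gentle

Derivation:
Line 1: ['vector', 'bee', 'gentle'] (min_width=17, slack=1)
Line 2: ['matrix', 'developer'] (min_width=16, slack=2)
Line 3: ['tomato', 'forest'] (min_width=13, slack=5)
Line 4: ['river', 'end', 'number'] (min_width=16, slack=2)
Line 5: ['developer', 'early'] (min_width=15, slack=3)
Line 6: ['rock', 'will', 'cup', 'by'] (min_width=16, slack=2)
Line 7: ['white', 'this'] (min_width=10, slack=8)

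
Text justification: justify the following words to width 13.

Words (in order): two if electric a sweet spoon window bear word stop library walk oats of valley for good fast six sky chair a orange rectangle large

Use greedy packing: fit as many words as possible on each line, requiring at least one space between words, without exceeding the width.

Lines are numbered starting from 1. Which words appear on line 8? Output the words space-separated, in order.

Line 1: ['two', 'if'] (min_width=6, slack=7)
Line 2: ['electric', 'a'] (min_width=10, slack=3)
Line 3: ['sweet', 'spoon'] (min_width=11, slack=2)
Line 4: ['window', 'bear'] (min_width=11, slack=2)
Line 5: ['word', 'stop'] (min_width=9, slack=4)
Line 6: ['library', 'walk'] (min_width=12, slack=1)
Line 7: ['oats', 'of'] (min_width=7, slack=6)
Line 8: ['valley', 'for'] (min_width=10, slack=3)
Line 9: ['good', 'fast', 'six'] (min_width=13, slack=0)
Line 10: ['sky', 'chair', 'a'] (min_width=11, slack=2)
Line 11: ['orange'] (min_width=6, slack=7)
Line 12: ['rectangle'] (min_width=9, slack=4)
Line 13: ['large'] (min_width=5, slack=8)

Answer: valley for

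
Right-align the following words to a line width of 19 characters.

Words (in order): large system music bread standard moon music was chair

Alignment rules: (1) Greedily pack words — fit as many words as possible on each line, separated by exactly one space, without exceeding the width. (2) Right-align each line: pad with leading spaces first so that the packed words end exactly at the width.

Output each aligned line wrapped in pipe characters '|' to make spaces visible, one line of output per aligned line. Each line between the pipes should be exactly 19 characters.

Line 1: ['large', 'system', 'music'] (min_width=18, slack=1)
Line 2: ['bread', 'standard', 'moon'] (min_width=19, slack=0)
Line 3: ['music', 'was', 'chair'] (min_width=15, slack=4)

Answer: | large system music|
|bread standard moon|
|    music was chair|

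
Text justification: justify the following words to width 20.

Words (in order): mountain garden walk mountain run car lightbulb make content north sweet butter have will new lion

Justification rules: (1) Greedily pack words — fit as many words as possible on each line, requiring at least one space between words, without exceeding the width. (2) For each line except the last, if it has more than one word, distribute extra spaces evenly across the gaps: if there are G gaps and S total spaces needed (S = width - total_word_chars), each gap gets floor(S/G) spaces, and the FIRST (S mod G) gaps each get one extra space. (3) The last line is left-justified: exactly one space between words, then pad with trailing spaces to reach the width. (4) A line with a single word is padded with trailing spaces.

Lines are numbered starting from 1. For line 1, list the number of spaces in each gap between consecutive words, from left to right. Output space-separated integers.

Line 1: ['mountain', 'garden', 'walk'] (min_width=20, slack=0)
Line 2: ['mountain', 'run', 'car'] (min_width=16, slack=4)
Line 3: ['lightbulb', 'make'] (min_width=14, slack=6)
Line 4: ['content', 'north', 'sweet'] (min_width=19, slack=1)
Line 5: ['butter', 'have', 'will', 'new'] (min_width=20, slack=0)
Line 6: ['lion'] (min_width=4, slack=16)

Answer: 1 1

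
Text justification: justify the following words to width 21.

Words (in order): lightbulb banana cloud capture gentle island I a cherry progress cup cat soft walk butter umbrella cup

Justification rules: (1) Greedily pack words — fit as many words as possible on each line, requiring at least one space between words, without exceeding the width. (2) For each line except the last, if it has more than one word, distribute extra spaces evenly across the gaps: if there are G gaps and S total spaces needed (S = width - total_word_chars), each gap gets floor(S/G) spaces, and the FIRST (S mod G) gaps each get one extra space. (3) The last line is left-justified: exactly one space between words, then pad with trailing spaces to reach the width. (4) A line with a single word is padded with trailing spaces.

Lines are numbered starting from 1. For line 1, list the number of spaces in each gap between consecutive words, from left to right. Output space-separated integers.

Line 1: ['lightbulb', 'banana'] (min_width=16, slack=5)
Line 2: ['cloud', 'capture', 'gentle'] (min_width=20, slack=1)
Line 3: ['island', 'I', 'a', 'cherry'] (min_width=17, slack=4)
Line 4: ['progress', 'cup', 'cat', 'soft'] (min_width=21, slack=0)
Line 5: ['walk', 'butter', 'umbrella'] (min_width=20, slack=1)
Line 6: ['cup'] (min_width=3, slack=18)

Answer: 6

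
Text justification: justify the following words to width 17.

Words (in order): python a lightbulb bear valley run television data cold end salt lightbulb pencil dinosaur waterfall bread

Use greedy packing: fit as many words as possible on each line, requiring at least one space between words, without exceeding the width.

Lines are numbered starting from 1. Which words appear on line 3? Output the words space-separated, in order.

Line 1: ['python', 'a'] (min_width=8, slack=9)
Line 2: ['lightbulb', 'bear'] (min_width=14, slack=3)
Line 3: ['valley', 'run'] (min_width=10, slack=7)
Line 4: ['television', 'data'] (min_width=15, slack=2)
Line 5: ['cold', 'end', 'salt'] (min_width=13, slack=4)
Line 6: ['lightbulb', 'pencil'] (min_width=16, slack=1)
Line 7: ['dinosaur'] (min_width=8, slack=9)
Line 8: ['waterfall', 'bread'] (min_width=15, slack=2)

Answer: valley run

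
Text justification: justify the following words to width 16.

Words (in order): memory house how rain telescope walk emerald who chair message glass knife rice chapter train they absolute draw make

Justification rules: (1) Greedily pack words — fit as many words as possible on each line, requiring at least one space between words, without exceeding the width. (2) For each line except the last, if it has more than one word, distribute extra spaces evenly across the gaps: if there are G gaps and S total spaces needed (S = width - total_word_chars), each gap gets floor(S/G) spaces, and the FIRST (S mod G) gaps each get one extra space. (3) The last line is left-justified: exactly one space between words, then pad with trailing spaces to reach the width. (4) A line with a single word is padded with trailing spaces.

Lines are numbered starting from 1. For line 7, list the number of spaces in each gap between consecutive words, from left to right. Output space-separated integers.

Line 1: ['memory', 'house', 'how'] (min_width=16, slack=0)
Line 2: ['rain', 'telescope'] (min_width=14, slack=2)
Line 3: ['walk', 'emerald', 'who'] (min_width=16, slack=0)
Line 4: ['chair', 'message'] (min_width=13, slack=3)
Line 5: ['glass', 'knife', 'rice'] (min_width=16, slack=0)
Line 6: ['chapter', 'train'] (min_width=13, slack=3)
Line 7: ['they', 'absolute'] (min_width=13, slack=3)
Line 8: ['draw', 'make'] (min_width=9, slack=7)

Answer: 4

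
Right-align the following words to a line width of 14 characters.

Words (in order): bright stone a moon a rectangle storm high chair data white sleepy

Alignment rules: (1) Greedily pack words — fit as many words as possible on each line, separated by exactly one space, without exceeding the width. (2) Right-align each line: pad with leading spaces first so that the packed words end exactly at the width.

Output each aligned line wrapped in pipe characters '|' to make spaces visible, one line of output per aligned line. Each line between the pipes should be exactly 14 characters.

Answer: |bright stone a|
|        moon a|
|     rectangle|
|    storm high|
|    chair data|
|  white sleepy|

Derivation:
Line 1: ['bright', 'stone', 'a'] (min_width=14, slack=0)
Line 2: ['moon', 'a'] (min_width=6, slack=8)
Line 3: ['rectangle'] (min_width=9, slack=5)
Line 4: ['storm', 'high'] (min_width=10, slack=4)
Line 5: ['chair', 'data'] (min_width=10, slack=4)
Line 6: ['white', 'sleepy'] (min_width=12, slack=2)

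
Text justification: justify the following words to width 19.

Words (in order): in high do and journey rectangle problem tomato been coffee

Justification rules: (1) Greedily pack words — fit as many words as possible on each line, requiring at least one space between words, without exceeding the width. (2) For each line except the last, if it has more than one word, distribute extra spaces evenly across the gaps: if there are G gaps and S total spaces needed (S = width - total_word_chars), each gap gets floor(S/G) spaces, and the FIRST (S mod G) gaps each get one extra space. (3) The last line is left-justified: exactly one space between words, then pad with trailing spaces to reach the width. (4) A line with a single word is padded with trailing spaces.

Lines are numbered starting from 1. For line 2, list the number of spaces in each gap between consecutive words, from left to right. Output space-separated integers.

Answer: 3

Derivation:
Line 1: ['in', 'high', 'do', 'and'] (min_width=14, slack=5)
Line 2: ['journey', 'rectangle'] (min_width=17, slack=2)
Line 3: ['problem', 'tomato', 'been'] (min_width=19, slack=0)
Line 4: ['coffee'] (min_width=6, slack=13)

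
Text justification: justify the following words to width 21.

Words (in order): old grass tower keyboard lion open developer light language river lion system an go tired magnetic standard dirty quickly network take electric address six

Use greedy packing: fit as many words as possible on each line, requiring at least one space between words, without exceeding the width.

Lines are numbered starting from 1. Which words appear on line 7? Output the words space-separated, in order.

Answer: dirty quickly network

Derivation:
Line 1: ['old', 'grass', 'tower'] (min_width=15, slack=6)
Line 2: ['keyboard', 'lion', 'open'] (min_width=18, slack=3)
Line 3: ['developer', 'light'] (min_width=15, slack=6)
Line 4: ['language', 'river', 'lion'] (min_width=19, slack=2)
Line 5: ['system', 'an', 'go', 'tired'] (min_width=18, slack=3)
Line 6: ['magnetic', 'standard'] (min_width=17, slack=4)
Line 7: ['dirty', 'quickly', 'network'] (min_width=21, slack=0)
Line 8: ['take', 'electric', 'address'] (min_width=21, slack=0)
Line 9: ['six'] (min_width=3, slack=18)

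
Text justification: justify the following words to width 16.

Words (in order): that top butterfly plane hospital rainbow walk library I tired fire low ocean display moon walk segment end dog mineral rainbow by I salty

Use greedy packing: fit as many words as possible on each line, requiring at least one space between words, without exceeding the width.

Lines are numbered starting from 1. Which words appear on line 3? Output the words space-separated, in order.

Line 1: ['that', 'top'] (min_width=8, slack=8)
Line 2: ['butterfly', 'plane'] (min_width=15, slack=1)
Line 3: ['hospital', 'rainbow'] (min_width=16, slack=0)
Line 4: ['walk', 'library', 'I'] (min_width=14, slack=2)
Line 5: ['tired', 'fire', 'low'] (min_width=14, slack=2)
Line 6: ['ocean', 'display'] (min_width=13, slack=3)
Line 7: ['moon', 'walk'] (min_width=9, slack=7)
Line 8: ['segment', 'end', 'dog'] (min_width=15, slack=1)
Line 9: ['mineral', 'rainbow'] (min_width=15, slack=1)
Line 10: ['by', 'I', 'salty'] (min_width=10, slack=6)

Answer: hospital rainbow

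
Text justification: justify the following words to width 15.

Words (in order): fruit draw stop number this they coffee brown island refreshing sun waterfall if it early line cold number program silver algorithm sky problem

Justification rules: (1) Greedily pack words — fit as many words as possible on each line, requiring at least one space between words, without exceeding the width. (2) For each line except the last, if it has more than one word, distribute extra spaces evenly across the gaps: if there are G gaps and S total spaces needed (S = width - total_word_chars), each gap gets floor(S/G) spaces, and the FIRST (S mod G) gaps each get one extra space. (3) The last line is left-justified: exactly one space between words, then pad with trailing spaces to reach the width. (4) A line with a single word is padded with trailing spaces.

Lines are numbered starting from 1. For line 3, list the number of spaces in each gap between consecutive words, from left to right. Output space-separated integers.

Answer: 5

Derivation:
Line 1: ['fruit', 'draw', 'stop'] (min_width=15, slack=0)
Line 2: ['number', 'this'] (min_width=11, slack=4)
Line 3: ['they', 'coffee'] (min_width=11, slack=4)
Line 4: ['brown', 'island'] (min_width=12, slack=3)
Line 5: ['refreshing', 'sun'] (min_width=14, slack=1)
Line 6: ['waterfall', 'if', 'it'] (min_width=15, slack=0)
Line 7: ['early', 'line', 'cold'] (min_width=15, slack=0)
Line 8: ['number', 'program'] (min_width=14, slack=1)
Line 9: ['silver'] (min_width=6, slack=9)
Line 10: ['algorithm', 'sky'] (min_width=13, slack=2)
Line 11: ['problem'] (min_width=7, slack=8)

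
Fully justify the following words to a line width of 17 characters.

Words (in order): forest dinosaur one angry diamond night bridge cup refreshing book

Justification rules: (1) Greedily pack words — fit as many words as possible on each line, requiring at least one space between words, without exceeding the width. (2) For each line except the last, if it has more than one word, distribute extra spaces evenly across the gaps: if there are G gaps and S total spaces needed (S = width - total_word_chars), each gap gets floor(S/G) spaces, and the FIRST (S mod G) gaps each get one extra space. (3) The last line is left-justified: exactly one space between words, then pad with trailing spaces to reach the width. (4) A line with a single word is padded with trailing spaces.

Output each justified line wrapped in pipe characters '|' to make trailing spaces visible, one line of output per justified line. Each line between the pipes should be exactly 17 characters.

Answer: |forest   dinosaur|
|one angry diamond|
|night  bridge cup|
|refreshing book  |

Derivation:
Line 1: ['forest', 'dinosaur'] (min_width=15, slack=2)
Line 2: ['one', 'angry', 'diamond'] (min_width=17, slack=0)
Line 3: ['night', 'bridge', 'cup'] (min_width=16, slack=1)
Line 4: ['refreshing', 'book'] (min_width=15, slack=2)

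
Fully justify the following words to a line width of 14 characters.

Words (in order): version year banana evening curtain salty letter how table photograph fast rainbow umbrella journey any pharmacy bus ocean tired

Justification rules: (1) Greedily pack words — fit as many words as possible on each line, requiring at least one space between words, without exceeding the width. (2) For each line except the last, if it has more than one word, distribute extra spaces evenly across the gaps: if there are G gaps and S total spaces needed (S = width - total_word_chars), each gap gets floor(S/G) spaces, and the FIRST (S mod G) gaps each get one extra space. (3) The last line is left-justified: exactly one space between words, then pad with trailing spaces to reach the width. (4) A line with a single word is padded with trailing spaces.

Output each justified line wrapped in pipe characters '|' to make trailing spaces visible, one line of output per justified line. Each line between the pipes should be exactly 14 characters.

Line 1: ['version', 'year'] (min_width=12, slack=2)
Line 2: ['banana', 'evening'] (min_width=14, slack=0)
Line 3: ['curtain', 'salty'] (min_width=13, slack=1)
Line 4: ['letter', 'how'] (min_width=10, slack=4)
Line 5: ['table'] (min_width=5, slack=9)
Line 6: ['photograph'] (min_width=10, slack=4)
Line 7: ['fast', 'rainbow'] (min_width=12, slack=2)
Line 8: ['umbrella'] (min_width=8, slack=6)
Line 9: ['journey', 'any'] (min_width=11, slack=3)
Line 10: ['pharmacy', 'bus'] (min_width=12, slack=2)
Line 11: ['ocean', 'tired'] (min_width=11, slack=3)

Answer: |version   year|
|banana evening|
|curtain  salty|
|letter     how|
|table         |
|photograph    |
|fast   rainbow|
|umbrella      |
|journey    any|
|pharmacy   bus|
|ocean tired   |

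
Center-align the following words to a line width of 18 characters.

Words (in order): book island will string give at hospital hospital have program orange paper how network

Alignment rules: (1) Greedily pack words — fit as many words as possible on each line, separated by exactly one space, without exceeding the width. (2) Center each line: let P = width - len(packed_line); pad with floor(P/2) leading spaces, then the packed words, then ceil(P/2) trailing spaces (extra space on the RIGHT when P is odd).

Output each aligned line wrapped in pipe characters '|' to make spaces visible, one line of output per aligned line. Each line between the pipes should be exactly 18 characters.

Answer: | book island will |
|  string give at  |
|hospital hospital |
|   have program   |
| orange paper how |
|     network      |

Derivation:
Line 1: ['book', 'island', 'will'] (min_width=16, slack=2)
Line 2: ['string', 'give', 'at'] (min_width=14, slack=4)
Line 3: ['hospital', 'hospital'] (min_width=17, slack=1)
Line 4: ['have', 'program'] (min_width=12, slack=6)
Line 5: ['orange', 'paper', 'how'] (min_width=16, slack=2)
Line 6: ['network'] (min_width=7, slack=11)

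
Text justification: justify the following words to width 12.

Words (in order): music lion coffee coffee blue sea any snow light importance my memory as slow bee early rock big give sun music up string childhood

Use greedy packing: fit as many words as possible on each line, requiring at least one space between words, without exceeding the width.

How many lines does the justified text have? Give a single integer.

Line 1: ['music', 'lion'] (min_width=10, slack=2)
Line 2: ['coffee'] (min_width=6, slack=6)
Line 3: ['coffee', 'blue'] (min_width=11, slack=1)
Line 4: ['sea', 'any', 'snow'] (min_width=12, slack=0)
Line 5: ['light'] (min_width=5, slack=7)
Line 6: ['importance'] (min_width=10, slack=2)
Line 7: ['my', 'memory', 'as'] (min_width=12, slack=0)
Line 8: ['slow', 'bee'] (min_width=8, slack=4)
Line 9: ['early', 'rock'] (min_width=10, slack=2)
Line 10: ['big', 'give', 'sun'] (min_width=12, slack=0)
Line 11: ['music', 'up'] (min_width=8, slack=4)
Line 12: ['string'] (min_width=6, slack=6)
Line 13: ['childhood'] (min_width=9, slack=3)
Total lines: 13

Answer: 13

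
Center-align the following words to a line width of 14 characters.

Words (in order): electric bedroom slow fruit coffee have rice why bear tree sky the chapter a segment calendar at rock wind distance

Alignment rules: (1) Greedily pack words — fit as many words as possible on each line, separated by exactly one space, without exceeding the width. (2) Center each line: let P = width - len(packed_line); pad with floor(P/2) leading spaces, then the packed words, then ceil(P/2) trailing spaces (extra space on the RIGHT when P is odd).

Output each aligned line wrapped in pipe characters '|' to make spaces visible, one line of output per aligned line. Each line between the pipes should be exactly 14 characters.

Line 1: ['electric'] (min_width=8, slack=6)
Line 2: ['bedroom', 'slow'] (min_width=12, slack=2)
Line 3: ['fruit', 'coffee'] (min_width=12, slack=2)
Line 4: ['have', 'rice', 'why'] (min_width=13, slack=1)
Line 5: ['bear', 'tree', 'sky'] (min_width=13, slack=1)
Line 6: ['the', 'chapter', 'a'] (min_width=13, slack=1)
Line 7: ['segment'] (min_width=7, slack=7)
Line 8: ['calendar', 'at'] (min_width=11, slack=3)
Line 9: ['rock', 'wind'] (min_width=9, slack=5)
Line 10: ['distance'] (min_width=8, slack=6)

Answer: |   electric   |
| bedroom slow |
| fruit coffee |
|have rice why |
|bear tree sky |
|the chapter a |
|   segment    |
| calendar at  |
|  rock wind   |
|   distance   |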